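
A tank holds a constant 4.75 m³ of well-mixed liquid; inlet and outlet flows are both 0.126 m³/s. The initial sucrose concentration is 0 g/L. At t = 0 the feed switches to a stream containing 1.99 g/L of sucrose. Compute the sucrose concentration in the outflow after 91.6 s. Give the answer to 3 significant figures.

1.81 g/L

Species balance on the tank: V dC/dt = Q(C_in − C).
Rewrite as dC/dt + C/τ = C_in/τ, τ = V/Q = 37.698 s.
Solution: C(t) = C_in + (C₀ − C_in) e^(−t/τ).
C(91.6) = 1.99 + (0 − 1.99)·e^(−91.6/37.698) = 1.99 + (-1.9900)·0.088054 = 1.8148 g/L.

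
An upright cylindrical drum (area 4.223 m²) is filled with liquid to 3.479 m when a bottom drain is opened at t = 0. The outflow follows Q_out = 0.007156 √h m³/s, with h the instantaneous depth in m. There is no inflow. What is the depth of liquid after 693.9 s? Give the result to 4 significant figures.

1.631 m

Accumulation of liquid (constant cross-section A): A dh/dt = −0.007156 √h.
Separate and integrate: 2(√h − √h₀) = −(0.007156/A) t.
√h = √3.479 − 0.007156·693.9/(2·4.223) = 1.86521 − 0.587917 = 1.27729.
h = 1.27729² = 1.63147 m.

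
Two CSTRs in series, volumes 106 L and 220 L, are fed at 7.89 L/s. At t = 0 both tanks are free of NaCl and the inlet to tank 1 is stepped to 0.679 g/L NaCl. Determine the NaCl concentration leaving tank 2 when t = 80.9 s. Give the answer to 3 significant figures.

Time constants: τᵢ = Vᵢ/Q for each well-mixed tank.
τ₁ = 106/7.89 = 13.435 s; τ₂ = 220/7.89 = 27.883 s.
Solving the cascade with C₁(0)=C₂(0)=0 gives C₂(t) = C_in[1 − (τ₁ e^(−t/τ₁) − τ₂ e^(−t/τ₂))/(τ₁ − τ₂)].
At t = 80.9: e^(−t/τ₁) = 0.0024255, e^(−t/τ₂) = 0.054948.
C₂ = 0.679·[1 − (13.435·0.0024255 − 27.883·0.054948)/(-14.449)] = 0.679·0.89622 = 0.60853 g/L.

0.609 g/L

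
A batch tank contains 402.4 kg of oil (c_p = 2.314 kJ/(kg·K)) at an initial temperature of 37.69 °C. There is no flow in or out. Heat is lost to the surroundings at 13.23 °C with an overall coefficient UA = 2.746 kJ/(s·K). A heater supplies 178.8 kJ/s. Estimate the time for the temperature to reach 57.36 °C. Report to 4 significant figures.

Lumped-capacitance energy balance: M c_p dT/dt = UA(T_amb − T) + Q̇.
τ = M c_p/UA = 339.095 s; T_ss = T_amb + Q̇/UA = 13.23 + 178.8/2.746 = 78.3429 °C.
T(t) = T_ss + (T₀ − T_ss)e^(−t/τ); set T = 57.36:
t = −τ ln[(T − T_ss)/(T₀ − T_ss)] = −339.095 · ln(0.516148) = 224.264 s.

224.3 s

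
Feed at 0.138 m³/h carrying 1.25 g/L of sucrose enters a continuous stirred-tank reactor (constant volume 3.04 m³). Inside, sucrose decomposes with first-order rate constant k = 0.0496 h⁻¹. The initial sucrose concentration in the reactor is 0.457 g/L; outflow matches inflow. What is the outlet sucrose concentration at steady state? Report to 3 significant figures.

Species balance: V dC/dt = Q C_in − Q C − k V C.
Steady state (dC/dt = 0): C_ss = Q C_in/(Q + kV) = C_in/(1 + kV/Q).
C_ss = 0.138·1.25/(0.138 + 0.0496·3.04) = 0.17250/0.28878 = 0.59733 g/L.

0.597 g/L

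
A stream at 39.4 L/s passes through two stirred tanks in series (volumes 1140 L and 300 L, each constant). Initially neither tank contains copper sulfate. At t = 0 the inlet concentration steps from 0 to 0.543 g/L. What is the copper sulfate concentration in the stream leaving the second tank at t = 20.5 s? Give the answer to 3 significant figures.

Time constants: τᵢ = Vᵢ/Q for each well-mixed tank.
τ₁ = 1140/39.4 = 28.934 s; τ₂ = 300/39.4 = 7.6142 s.
Tank 1: C₁ = C_in(1 − e^(−t/τ₁)). Tank 2 (τ₁ ≠ τ₂): C₂ = C_in[1 − (τ₁ e^(−t/τ₁) − τ₂ e^(−t/τ₂))/(τ₁ − τ₂)].
At t = 20.5: e^(−t/τ₁) = 0.49238, e^(−t/τ₂) = 0.067723.
C₂ = 0.543·[1 − (28.934·0.49238 − 7.6142·0.067723)/(21.320)] = 0.543·0.35596 = 0.19329 g/L.

0.193 g/L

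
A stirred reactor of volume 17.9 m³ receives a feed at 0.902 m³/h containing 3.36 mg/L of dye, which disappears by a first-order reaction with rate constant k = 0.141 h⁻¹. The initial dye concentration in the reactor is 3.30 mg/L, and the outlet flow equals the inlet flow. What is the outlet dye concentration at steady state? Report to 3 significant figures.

0.885 mg/L

Species balance: V dC/dt = Q C_in − Q C − k V C.
Steady state (dC/dt = 0): C_ss = Q C_in/(Q + kV) = C_in/(1 + kV/Q).
C_ss = 0.902·3.36/(0.902 + 0.141·17.9) = 3.0307/3.4259 = 0.88465 mg/L.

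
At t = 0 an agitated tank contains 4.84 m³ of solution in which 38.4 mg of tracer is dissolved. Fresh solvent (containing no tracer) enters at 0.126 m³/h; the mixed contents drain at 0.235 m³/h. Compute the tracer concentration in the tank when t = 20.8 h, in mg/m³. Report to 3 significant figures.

3.82 mg/m³

Let m(t) be the amount of tracer. Volume: V(t) = V₀ + (Q_in − Q_out) t = 4.84 − 0.10900 t; V(20.8) = 2.5728 m³.
Solute balance: dm/dt = 0 − Q_out C = −Q_out m/V(t).
dm/m = −Q_out dt/(V₀ − 0.10900 t); integrating gives ln(m/m₀) = −(Q_out/(Q_in−Q_out)) ln(V/V₀).
m = m₀ (V₀/V)^(Q_out/(Q_in−Q_out)) = 38.4 × (4.84/2.5728)^(-2.1560) = 9.8322 mg.
C = m/V = 9.8322/2.5728 = 3.8216 mg/m³.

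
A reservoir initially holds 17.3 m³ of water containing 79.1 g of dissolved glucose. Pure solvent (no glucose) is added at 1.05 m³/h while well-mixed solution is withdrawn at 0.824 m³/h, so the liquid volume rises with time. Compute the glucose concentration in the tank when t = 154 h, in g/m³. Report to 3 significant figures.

0.0273 g/m³

Total volume: dV/dt = Q_in − Q_out = 0.22600 m³/h, so V(t) = 17.3 + 0.22600 t and V(154) = 52.104 m³.
No glucose enters, so dm/dt = −Q_out · (m/V).
Separate: dm/m = −Q_out dt/V(t) ⇒ ln(m/m₀) = −(Q_out/(Q_in−Q_out)) ln(V/V₀).
m = m₀ (V₀/V)^(Q_out/(Q_in−Q_out)) = 79.1 × (17.3/52.104)^(3.6460) = 1.4203 g.
C = m/V = 1.4203/52.104 = 0.027258 g/m³.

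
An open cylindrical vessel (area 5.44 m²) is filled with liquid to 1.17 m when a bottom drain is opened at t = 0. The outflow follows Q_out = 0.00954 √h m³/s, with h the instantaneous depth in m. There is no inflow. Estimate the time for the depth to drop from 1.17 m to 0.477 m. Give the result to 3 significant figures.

446 s

With no inflow, A dh/dt = −0.00954 √h.
This is separable: 2 d(√h)/dt = −0.00954/A, so √h = √h₀ − (0.00954/(2A)) t.
t = 2A(√h₀ − √h)/0.00954 = 2·5.44·(√1.17 − √0.477)/0.00954
  = 10.880 × (1.0817 − 0.69065) / 0.00954 = 445.94 s.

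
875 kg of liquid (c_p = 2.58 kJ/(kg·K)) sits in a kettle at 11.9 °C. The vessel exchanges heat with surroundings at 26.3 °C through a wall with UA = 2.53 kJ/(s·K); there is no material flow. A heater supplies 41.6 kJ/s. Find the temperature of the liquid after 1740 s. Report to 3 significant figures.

38.4 °C

Lumped-capacitance energy balance: M c_p dT/dt = UA(T_amb − T) + Q̇.
dT/dt = (T_ss − T)/τ with T_ss = T_amb + Q̇/UA = 26.3 + 41.6/2.53 = 42.743 °C, τ = M c_p/UA = 875·2.58/2.53 = 892.29 s.
Integrating: T(t) = T_ss + (T₀ − T_ss) e^(−t/τ).
T(1740) = 42.743 + (-30.843)·0.14227 = 38.355 °C.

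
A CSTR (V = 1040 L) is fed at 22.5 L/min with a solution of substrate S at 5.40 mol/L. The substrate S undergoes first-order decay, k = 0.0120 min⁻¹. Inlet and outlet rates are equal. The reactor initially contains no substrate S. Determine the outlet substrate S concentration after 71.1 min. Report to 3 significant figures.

3.16 mol/L

Accumulation = in − out − consumed: V dC/dt = Q C_in − Q C − k V C.
This is linear with rate a = Q/V + k = 0.033635 min⁻¹.
C_ss = Q C_in/(Q + kV) = 3.4734 mol/L; C(t) = C_ss + (C₀ − C_ss) e^(−a t).
C(71.1) = 3.4734 + (-3.4734)·e^(−0.033635·71.1) = 3.4734 + (-3.4734)·0.091500 = 3.1556 mol/L.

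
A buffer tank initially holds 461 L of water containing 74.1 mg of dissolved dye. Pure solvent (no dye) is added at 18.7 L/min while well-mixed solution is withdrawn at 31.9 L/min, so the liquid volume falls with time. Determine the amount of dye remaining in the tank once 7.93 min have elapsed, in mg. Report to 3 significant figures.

Total volume: dV/dt = Q_in − Q_out = -13.200 L/min, so V(t) = 461 − 13.200 t and V(7.93) = 356.32 L.
Species balance (pure solvent in): dm/dt = −Q_out · m/V(t).
dm/m = −Q_out dt/(V₀ − 13.200 t); integrating gives ln(m/m₀) = −(Q_out/(Q_in−Q_out)) ln(V/V₀).
m = m₀ (V₀/V)^(Q_out/(Q_in−Q_out)) = 74.1 × (461/356.32)^(-2.4167) = 39.765 mg.

39.8 mg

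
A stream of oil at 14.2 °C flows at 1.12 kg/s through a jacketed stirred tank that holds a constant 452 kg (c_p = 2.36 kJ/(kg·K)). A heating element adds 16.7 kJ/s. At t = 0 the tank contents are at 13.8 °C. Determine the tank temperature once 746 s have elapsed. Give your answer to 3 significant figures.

19.5 °C

M c_p dT/dt = ṁ c_p (T_in − T) + Q̇.
τ = M/ṁ = 403.57 s; T_ss = T_in + Q̇/(ṁ c_p) = 14.2 + 16.7/(1.12·2.36) = 20.518 °C.
T approaches T_ss exponentially: T(t) = T_ss + (T₀ − T_ss) e^(−t/τ).
T(746) = 20.518 + (-6.7181)·e^(−746/403.57) = 20.518 + (-6.7181)·0.15747 = 19.460 °C.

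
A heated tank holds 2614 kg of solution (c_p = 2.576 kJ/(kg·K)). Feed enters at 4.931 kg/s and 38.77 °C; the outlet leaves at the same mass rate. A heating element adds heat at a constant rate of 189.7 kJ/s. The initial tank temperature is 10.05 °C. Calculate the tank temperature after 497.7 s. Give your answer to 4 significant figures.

36.63 °C

M c_p dT/dt = ṁ c_p (T_in − T) + Q̇.
τ = M/ṁ = 530.116 s; T_ss = T_in + Q̇/(ṁ c_p) = 38.77 + 189.7/(4.931·2.576) = 53.7044 °C.
Solution: T(t) = T_ss + (T₀ − T_ss) e^(−t/τ).
T(497.7) = 53.7044 + (-43.6544)·e^(−497.7/530.116) = 53.7044 + (-43.6544)·0.391077 = 36.6322 °C.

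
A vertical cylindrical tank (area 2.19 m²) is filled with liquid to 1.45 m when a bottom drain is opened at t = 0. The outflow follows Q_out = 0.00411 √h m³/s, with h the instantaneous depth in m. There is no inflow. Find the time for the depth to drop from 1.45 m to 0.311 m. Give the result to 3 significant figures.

Mass balance (ρ constant): A dh/dt = −0.00411 √h.
∫ h^(−1/2) dh = −(0.00411/A) ∫ dt, giving 2√h = 2√h₀ − (0.00411/A) t.
t = 2A(√h₀ − √h)/0.00411 = 2·2.19·(√1.45 − √0.311)/0.00411
  = 4.3800 × (1.2042 − 0.55767) / 0.00411 = 688.96 s.

689 s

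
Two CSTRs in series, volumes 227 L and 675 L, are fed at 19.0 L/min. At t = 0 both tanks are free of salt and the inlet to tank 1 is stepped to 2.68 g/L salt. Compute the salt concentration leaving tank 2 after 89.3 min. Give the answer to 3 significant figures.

Species balance on tank i: dCᵢ/dt = (Cᵢ₋₁ − Cᵢ)/τᵢ with τᵢ = Vᵢ/Q.
τ₁ = 227/19.0 = 11.947 min; τ₂ = 675/19.0 = 35.526 min.
Tank 1: C₁ = C_in(1 − e^(−t/τ₁)). Tank 2 (τ₁ ≠ τ₂): C₂ = C_in[1 − (τ₁ e^(−t/τ₁) − τ₂ e^(−t/τ₂))/(τ₁ − τ₂)].
At t = 89.3: e^(−t/τ₁) = 0.00056740, e^(−t/τ₂) = 0.080974.
C₂ = 2.68·[1 − (11.947·0.00056740 − 35.526·0.080974)/(-23.579)] = 2.68·0.87828 = 2.3538 g/L.

2.35 g/L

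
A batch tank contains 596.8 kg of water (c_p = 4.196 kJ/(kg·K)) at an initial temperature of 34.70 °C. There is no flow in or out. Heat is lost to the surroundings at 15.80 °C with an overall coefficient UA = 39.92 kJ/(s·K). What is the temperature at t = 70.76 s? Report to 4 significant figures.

21.92 °C

Heat balance on the well-mixed liquid: M c_p dT/dt = −UA(T − T_amb).
dT/dt = (T_ss − T)/τ with T_ss = T_amb = 15.8000 °C, τ = M c_p/UA = 596.8·4.196/39.92 = 62.7298 s.
Integrating: T(t) = T_ss + (T₀ − T_ss) e^(−t/τ).
T(70.76) = 15.8000 + (18.9000)·0.323676 = 21.9175 °C.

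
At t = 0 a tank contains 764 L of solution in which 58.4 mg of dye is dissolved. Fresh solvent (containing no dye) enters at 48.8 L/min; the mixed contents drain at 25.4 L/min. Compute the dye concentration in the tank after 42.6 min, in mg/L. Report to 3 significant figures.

Let m(t) be the amount of dye. Volume: V(t) = V₀ + (Q_in − Q_out) t = 764 + 23.400 t; V(42.6) = 1760.8 L.
No dye enters, so dm/dt = −Q_out · (m/V).
dm/m = −Q_out dt/(V₀ + 23.400 t); integrating gives ln(m/m₀) = −(Q_out/(Q_in−Q_out)) ln(V/V₀).
m = m₀ (V₀/V)^(Q_out/(Q_in−Q_out)) = 58.4 × (764/1760.8)^(1.0855) = 23.594 mg.
C = m/V = 23.594/1760.8 = 0.013399 mg/L.

0.0134 mg/L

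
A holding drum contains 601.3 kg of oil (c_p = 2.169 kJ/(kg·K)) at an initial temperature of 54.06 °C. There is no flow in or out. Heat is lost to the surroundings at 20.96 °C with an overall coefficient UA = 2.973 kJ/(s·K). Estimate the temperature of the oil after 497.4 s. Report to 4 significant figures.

31.61 °C

Heat balance on the well-mixed liquid: M c_p dT/dt = −UA(T − T_amb).
dT/dt = (T_ss − T)/τ with T_ss = T_amb = 20.9600 °C, τ = M c_p/UA = 601.3·2.169/2.973 = 438.688 s.
T approaches T_ss exponentially: T(t) = T_ss + (T₀ − T_ss) e^(−t/τ).
T(497.4) = 20.9600 + (33.1000)·0.321797 = 31.6115 °C.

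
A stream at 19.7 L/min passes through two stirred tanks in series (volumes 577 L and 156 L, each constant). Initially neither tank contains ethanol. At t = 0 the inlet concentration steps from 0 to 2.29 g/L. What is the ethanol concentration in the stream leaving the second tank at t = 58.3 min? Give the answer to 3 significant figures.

1.86 g/L

Species balance on tank i: dCᵢ/dt = (Cᵢ₋₁ − Cᵢ)/τᵢ with τᵢ = Vᵢ/Q.
τ₁ = 577/19.7 = 29.289 min; τ₂ = 156/19.7 = 7.9188 min.
Solving the cascade with C₁(0)=C₂(0)=0 gives C₂(t) = C_in[1 − (τ₁ e^(−t/τ₁) − τ₂ e^(−t/τ₂))/(τ₁ − τ₂)].
At t = 58.3: e^(−t/τ₁) = 0.13663, e^(−t/τ₂) = 0.00063477.
C₂ = 2.29·[1 − (29.289·0.13663 − 7.9188·0.00063477)/(21.371)] = 2.29·0.81298 = 1.8617 g/L.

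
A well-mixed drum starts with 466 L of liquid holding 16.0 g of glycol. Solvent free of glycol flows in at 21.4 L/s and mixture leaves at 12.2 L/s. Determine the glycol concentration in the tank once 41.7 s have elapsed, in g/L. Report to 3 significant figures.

Total volume: dV/dt = Q_in − Q_out = 9.2000 L/s, so V(t) = 466 + 9.2000 t and V(41.7) = 849.64 L.
No glycol enters, so dm/dt = −Q_out · (m/V).
Separate: dm/m = −Q_out dt/V(t) ⇒ ln(m/m₀) = −(Q_out/(Q_in−Q_out)) ln(V/V₀).
m = m₀ (V₀/V)^(Q_out/(Q_in−Q_out)) = 16.0 × (466/849.64)^(1.3261) = 7.2146 g.
C = m/V = 7.2146/849.64 = 0.0084913 g/L.

0.00849 g/L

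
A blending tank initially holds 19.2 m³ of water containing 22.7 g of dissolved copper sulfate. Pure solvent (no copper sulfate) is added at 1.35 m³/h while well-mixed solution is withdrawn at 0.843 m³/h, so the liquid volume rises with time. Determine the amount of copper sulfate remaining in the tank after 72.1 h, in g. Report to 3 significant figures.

3.86 g

Let m(t) be the amount of copper sulfate. Volume: V(t) = V₀ + (Q_in − Q_out) t = 19.2 + 0.50700 t; V(72.1) = 55.755 m³.
No copper sulfate enters, so dm/dt = −Q_out · (m/V).
dm/m = −Q_out dt/(V₀ + 0.50700 t); integrating gives ln(m/m₀) = −(Q_out/(Q_in−Q_out)) ln(V/V₀).
m = m₀ (V₀/V)^(Q_out/(Q_in−Q_out)) = 22.7 × (19.2/55.755)^(1.6627) = 3.8567 g.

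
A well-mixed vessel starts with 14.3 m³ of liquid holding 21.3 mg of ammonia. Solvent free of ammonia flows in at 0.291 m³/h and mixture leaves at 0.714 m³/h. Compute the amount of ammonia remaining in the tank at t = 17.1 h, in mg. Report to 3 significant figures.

6.48 mg

Total volume: dV/dt = Q_in − Q_out = -0.42300 m³/h, so V(t) = 14.3 − 0.42300 t and V(17.1) = 7.0667 m³.
Species balance (pure solvent in): dm/dt = −Q_out · m/V(t).
Separate: dm/m = −Q_out dt/V(t) ⇒ ln(m/m₀) = −(Q_out/(Q_in−Q_out)) ln(V/V₀).
m = m₀ (V₀/V)^(Q_out/(Q_in−Q_out)) = 21.3 × (14.3/7.0667)^(-1.6879) = 6.4814 mg.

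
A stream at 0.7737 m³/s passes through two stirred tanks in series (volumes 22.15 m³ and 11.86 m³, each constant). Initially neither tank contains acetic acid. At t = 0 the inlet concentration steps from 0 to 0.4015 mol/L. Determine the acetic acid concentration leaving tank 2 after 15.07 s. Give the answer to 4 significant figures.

0.06410 mol/L

Time constants: τᵢ = Vᵢ/Q for each well-mixed tank.
τ₁ = 22.15/0.7737 = 28.6287 s; τ₂ = 11.86/0.7737 = 15.3289 s.
Solving the cascade with C₁(0)=C₂(0)=0 gives C₂(t) = C_in[1 − (τ₁ e^(−t/τ₁) − τ₂ e^(−t/τ₂))/(τ₁ − τ₂)].
At t = 15.07: e^(−t/τ₁) = 0.590730, e^(−t/τ₂) = 0.374147.
C₂ = 0.4015·[1 − (28.6287·0.590730 − 15.3289·0.374147)/(13.2997)] = 0.4015·0.159640 = 0.0640955 mol/L.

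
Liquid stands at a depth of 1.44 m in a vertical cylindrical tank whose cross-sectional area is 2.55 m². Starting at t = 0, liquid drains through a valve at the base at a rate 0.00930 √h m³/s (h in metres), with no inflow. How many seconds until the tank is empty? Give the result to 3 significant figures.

658 s

Mass balance (ρ constant): A dh/dt = −0.00930 √h.
∫ h^(−1/2) dh = −(0.00930/A) ∫ dt, giving 2√h = 2√h₀ − (0.00930/A) t.
Set h = 0: 2√h₀ = (0.00930/A) t_empty ⇒ t_empty = 2A√h₀/0.00930.
t_empty = 2·2.55·√1.44/0.00930 = 5.1000·1.2000/0.00930 = 658.06 s.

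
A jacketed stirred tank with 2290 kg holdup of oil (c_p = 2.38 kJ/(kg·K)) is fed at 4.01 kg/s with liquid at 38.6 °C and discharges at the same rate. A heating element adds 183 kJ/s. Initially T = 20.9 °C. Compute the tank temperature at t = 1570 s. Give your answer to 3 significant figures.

55.4 °C

Unsteady energy balance on the tank contents: M c_p dT/dt = ṁ c_p (T_in − T) + 183.
τ = M/ṁ = 571.07 s; T_ss = T_in + Q̇/(ṁ c_p) = 38.6 + 183/(4.01·2.38) = 57.775 °C.
This is linear first-order; T(t) = T_ss + (T₀ − T_ss) e^(−t/τ).
T(1570) = 57.775 + (-36.875)·e^(−1570/571.07) = 57.775 + (-36.875)·0.063978 = 55.416 °C.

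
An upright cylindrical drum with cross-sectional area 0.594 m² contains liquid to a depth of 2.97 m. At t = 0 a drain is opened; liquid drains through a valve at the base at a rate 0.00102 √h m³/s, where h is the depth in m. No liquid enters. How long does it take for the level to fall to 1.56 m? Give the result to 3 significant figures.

553 s

A dh/dt = −Q_out = −0.00102 √h.
Separate and integrate: 2(√h − √h₀) = −(0.00102/A) t.
t = 2A(√h₀ − √h)/0.00102 = 2·0.594·(√2.97 − √1.56)/0.00102
  = 1.1880 × (1.7234 − 1.2490) / 0.00102 = 552.50 s.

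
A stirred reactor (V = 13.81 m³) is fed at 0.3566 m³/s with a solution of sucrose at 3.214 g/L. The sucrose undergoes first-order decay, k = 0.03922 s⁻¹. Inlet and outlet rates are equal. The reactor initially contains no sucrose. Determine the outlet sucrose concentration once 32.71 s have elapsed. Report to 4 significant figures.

Species balance: V dC/dt = Q C_in − Q C − k V C.
dC/dt = (Q/V) C_in − (Q/V + k) C; effective rate a = Q/V + k = 0.0258219 + 0.03922 = 0.0650419 s⁻¹.
C_ss = Q C_in/(Q + kV) = 1.27597 g/L; C(t) = C_ss + (C₀ − C_ss) e^(−a t).
C(32.71) = 1.27597 + (-1.27597)·e^(−0.0650419·32.71) = 1.27597 + (-1.27597)·0.119132 = 1.12396 g/L.

1.124 g/L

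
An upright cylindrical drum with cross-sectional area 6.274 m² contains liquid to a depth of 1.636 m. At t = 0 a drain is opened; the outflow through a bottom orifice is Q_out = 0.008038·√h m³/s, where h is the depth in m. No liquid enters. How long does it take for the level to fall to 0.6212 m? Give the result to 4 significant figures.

766.3 s

A dh/dt = −Q_out = −0.008038 √h.
∫ h^(−1/2) dh = −(0.008038/A) ∫ dt, giving 2√h = 2√h₀ − (0.008038/A) t.
t = 2A(√h₀ − √h)/0.008038 = 2·6.274·(√1.636 − √0.6212)/0.008038
  = 12.5480 × (1.27906 − 0.788162) / 0.008038 = 766.336 s.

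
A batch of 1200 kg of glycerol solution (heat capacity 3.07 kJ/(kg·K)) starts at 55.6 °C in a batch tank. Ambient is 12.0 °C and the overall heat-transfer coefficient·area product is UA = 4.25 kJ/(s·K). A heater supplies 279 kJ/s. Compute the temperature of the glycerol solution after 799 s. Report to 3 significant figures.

68.9 °C

Lumped-capacitance energy balance: M c_p dT/dt = UA(T_amb − T) + Q̇.
dT/dt = (T_ss − T)/τ with T_ss = T_amb + Q̇/UA = 12.0 + 279/4.25 = 77.647 °C, τ = M c_p/UA = 1200·3.07/4.25 = 866.82 s.
T approaches T_ss exponentially: T(t) = T_ss + (T₀ − T_ss) e^(−t/τ).
T(799) = 77.647 + (-22.047)·0.39782 = 68.876 °C.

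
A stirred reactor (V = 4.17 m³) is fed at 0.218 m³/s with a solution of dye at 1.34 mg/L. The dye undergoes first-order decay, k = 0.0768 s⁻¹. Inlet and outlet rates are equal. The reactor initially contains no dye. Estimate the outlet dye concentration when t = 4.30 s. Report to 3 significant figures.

Accumulation = in − out − consumed: V dC/dt = Q C_in − Q C − k V C.
dC/dt = (Q/V) C_in − (Q/V + k) C; effective rate a = Q/V + k = 0.052278 + 0.0768 = 0.12908 s⁻¹.
C_ss = Q C_in/(Q + kV) = 0.54272 mg/L; C(t) = C_ss + (C₀ − C_ss) e^(−a t).
C(4.30) = 0.54272 + (-0.54272)·e^(−0.12908·4.30) = 0.54272 + (-0.54272)·0.57405 = 0.23117 mg/L.

0.231 mg/L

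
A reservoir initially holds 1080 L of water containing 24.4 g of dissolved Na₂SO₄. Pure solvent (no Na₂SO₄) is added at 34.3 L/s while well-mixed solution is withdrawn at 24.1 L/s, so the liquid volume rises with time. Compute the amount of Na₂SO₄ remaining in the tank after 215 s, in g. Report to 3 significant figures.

1.78 g

Let m(t) be the amount of Na₂SO₄. Volume: V(t) = V₀ + (Q_in − Q_out) t = 1080 + 10.200 t; V(215) = 3273.0 L.
Species balance (pure solvent in): dm/dt = −Q_out · m/V(t).
Separate: dm/m = −Q_out dt/V(t) ⇒ ln(m/m₀) = −(Q_out/(Q_in−Q_out)) ln(V/V₀).
m = m₀ (V₀/V)^(Q_out/(Q_in−Q_out)) = 24.4 × (1080/3273.0)^(2.3627) = 1.7770 g.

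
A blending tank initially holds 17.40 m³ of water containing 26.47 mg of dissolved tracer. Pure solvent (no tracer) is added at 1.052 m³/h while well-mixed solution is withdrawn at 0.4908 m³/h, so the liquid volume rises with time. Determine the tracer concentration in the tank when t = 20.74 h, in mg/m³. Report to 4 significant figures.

0.5824 mg/m³

Let m(t) be the amount of tracer. Volume: V(t) = V₀ + (Q_in − Q_out) t = 17.40 + 0.561200 t; V(20.74) = 29.0393 m³.
Species balance (pure solvent in): dm/dt = −Q_out · m/V(t).
Separate: dm/m = −Q_out dt/V(t) ⇒ ln(m/m₀) = −(Q_out/(Q_in−Q_out)) ln(V/V₀).
m = m₀ (V₀/V)^(Q_out/(Q_in−Q_out)) = 26.47 × (17.40/29.0393)^(0.874555) = 16.9130 mg.
C = m/V = 16.9130/29.0393 = 0.582418 mg/m³.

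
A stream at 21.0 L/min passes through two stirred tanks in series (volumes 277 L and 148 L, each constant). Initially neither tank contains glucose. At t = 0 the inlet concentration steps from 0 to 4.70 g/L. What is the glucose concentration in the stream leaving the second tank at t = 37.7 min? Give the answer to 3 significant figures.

Each tank obeys Vᵢ dCᵢ/dt = Q(Cᵢ₋₁ − Cᵢ), so τᵢ = Vᵢ/Q.
τ₁ = 277/21.0 = 13.190 min; τ₂ = 148/21.0 = 7.0476 min.
Tank 1: C₁ = C_in(1 − e^(−t/τ₁)). Tank 2 (τ₁ ≠ τ₂): C₂ = C_in[1 − (τ₁ e^(−t/τ₁) − τ₂ e^(−t/τ₂))/(τ₁ − τ₂)].
At t = 37.7: e^(−t/τ₁) = 0.057376, e^(−t/τ₂) = 0.0047514.
C₂ = 4.70·[1 − (13.190·0.057376 − 7.0476·0.0047514)/(6.1429)] = 4.70·0.88225 = 4.1466 g/L.

4.15 g/L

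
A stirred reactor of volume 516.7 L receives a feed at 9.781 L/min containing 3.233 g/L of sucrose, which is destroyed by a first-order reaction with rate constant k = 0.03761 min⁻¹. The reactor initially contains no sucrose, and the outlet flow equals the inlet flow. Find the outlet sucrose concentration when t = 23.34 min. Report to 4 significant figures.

Species balance: V dC/dt = Q C_in − Q C − k V C.
dC/dt = (Q/V) C_in − (Q/V + k) C; effective rate a = Q/V + k = 0.0189297 + 0.03761 = 0.0565397 min⁻¹.
C_ss = Q C_in/(Q + kV) = 1.08242 g/L; C(t) = C_ss + (C₀ − C_ss) e^(−a t).
C(23.34) = 1.08242 + (-1.08242)·e^(−0.0565397·23.34) = 1.08242 + (-1.08242)·0.267232 = 0.793164 g/L.

0.7932 g/L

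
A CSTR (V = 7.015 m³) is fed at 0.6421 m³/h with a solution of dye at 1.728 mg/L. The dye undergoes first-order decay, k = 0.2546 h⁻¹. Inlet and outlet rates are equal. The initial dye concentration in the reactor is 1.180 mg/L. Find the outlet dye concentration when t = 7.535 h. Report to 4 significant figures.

0.5102 mg/L

V dC/dt = Q(C_in − C) − k V C.
This is linear with rate a = Q/V + k = 0.346132 h⁻¹.
C_ss = Q C_in/(Q + kV) = 0.456958 mg/L; C(t) = C_ss + (C₀ − C_ss) e^(−a t).
C(7.535) = 0.456958 + (0.723042)·e^(−0.346132·7.535) = 0.456958 + (0.723042)·0.0736738 = 0.510227 mg/L.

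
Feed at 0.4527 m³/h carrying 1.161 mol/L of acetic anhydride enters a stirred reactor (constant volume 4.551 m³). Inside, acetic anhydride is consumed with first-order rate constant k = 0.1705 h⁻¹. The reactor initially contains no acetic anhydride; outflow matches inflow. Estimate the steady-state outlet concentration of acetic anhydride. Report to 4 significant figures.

Species balance: V dC/dt = Q C_in − Q C − k V C.
At steady state: 0 = Q C_in − (Q + kV) C_ss, so C_ss = Q C_in/(Q + kV).
C_ss = 0.4527·1.161/(0.4527 + 0.1705·4.551) = 0.525585/1.22865 = 0.427776 mol/L.

0.4278 mol/L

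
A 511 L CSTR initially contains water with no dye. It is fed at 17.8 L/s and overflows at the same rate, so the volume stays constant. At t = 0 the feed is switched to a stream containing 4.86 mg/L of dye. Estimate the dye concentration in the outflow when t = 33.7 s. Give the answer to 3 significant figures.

3.36 mg/L

Accumulation = in − out for the solute gives V dC/dt = Q(C_in − C).
So dC/dt = (C_in − C)/τ with τ = V/Q = 511/17.8 = 28.708 s.
C approaches C_in exponentially: C(t) = C_in + (C₀ − C_in) e^(−t/τ).
C(33.7) = 4.86 + (0 − 4.86)·e^(−33.7/28.708) = 4.86 + (-4.8600)·0.30916 = 3.3575 mg/L.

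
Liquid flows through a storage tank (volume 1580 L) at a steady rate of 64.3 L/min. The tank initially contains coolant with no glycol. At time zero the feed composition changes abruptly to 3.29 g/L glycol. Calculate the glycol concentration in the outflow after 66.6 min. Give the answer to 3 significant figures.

3.07 g/L

Species balance on the tank: V dC/dt = Q(C_in − C).
So dC/dt = (C_in − C)/τ with τ = V/Q = 1580/64.3 = 24.572 min.
C approaches C_in exponentially: C(t) = C_in + (C₀ − C_in) e^(−t/τ).
C(66.6) = 3.29 + (0 − 3.29)·e^(−66.6/24.572) = 3.29 + (-3.2900)·0.066512 = 3.0712 g/L.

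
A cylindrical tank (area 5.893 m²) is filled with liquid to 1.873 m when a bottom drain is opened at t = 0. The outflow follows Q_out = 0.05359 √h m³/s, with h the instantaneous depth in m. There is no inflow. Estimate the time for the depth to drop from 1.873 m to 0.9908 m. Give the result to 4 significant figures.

With no inflow, A dh/dt = −0.05359 √h.
Separate and integrate: 2(√h − √h₀) = −(0.05359/A) t.
t = 2A(√h₀ − √h)/0.05359 = 2·5.893·(√1.873 − √0.9908)/0.05359
  = 11.7860 × (1.36858 − 0.995389) / 0.05359 = 82.0746 s.

82.07 s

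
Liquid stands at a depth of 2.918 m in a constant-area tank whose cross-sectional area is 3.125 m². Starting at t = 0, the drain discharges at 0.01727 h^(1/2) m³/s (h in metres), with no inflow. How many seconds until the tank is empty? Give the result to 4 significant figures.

618.2 s

With no inflow, A dh/dt = −0.01727 √h.
This is separable: 2 d(√h)/dt = −0.01727/A, so √h = √h₀ − (0.01727/(2A)) t.
Set h = 0: 2√h₀ = (0.01727/A) t_empty ⇒ t_empty = 2A√h₀/0.01727.
t_empty = 2·3.125·√2.918/0.01727 = 6.25000·1.70822/0.01727 = 618.202 s.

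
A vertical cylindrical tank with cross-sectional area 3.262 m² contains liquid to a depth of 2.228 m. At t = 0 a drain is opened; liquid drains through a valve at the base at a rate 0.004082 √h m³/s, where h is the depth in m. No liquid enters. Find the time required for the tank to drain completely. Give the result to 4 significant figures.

Accumulation of liquid (constant cross-section A): A dh/dt = −0.004082 √h.
This is separable: 2 d(√h)/dt = −0.004082/A, so √h = √h₀ − (0.004082/(2A)) t.
Set h = 0: 2√h₀ = (0.004082/A) t_empty ⇒ t_empty = 2A√h₀/0.004082.
t_empty = 2·3.262·√2.228/0.004082 = 6.52400·1.49265/0.004082 = 2385.61 s.

2386 s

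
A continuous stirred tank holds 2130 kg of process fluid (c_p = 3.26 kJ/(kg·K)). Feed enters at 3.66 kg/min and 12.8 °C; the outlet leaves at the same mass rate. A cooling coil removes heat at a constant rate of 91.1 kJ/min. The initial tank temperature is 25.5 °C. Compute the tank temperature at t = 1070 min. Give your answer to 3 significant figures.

Unsteady energy balance on the tank contents: M c_p dT/dt = ṁ c_p (T_in − T) − 91.1.
Rearrange: dT/dt = (T_ss − T)/τ with τ = M/ṁ = 581.97 min and T_ss = T_in − Q̇/(ṁ c_p) = 5.1648 °C.
Integrating: T(t) = T_ss + (T₀ − T_ss) e^(−t/τ).
T(1070) = 5.1648 + (20.335)·e^(−1070/581.97) = 5.1648 + (20.335)·0.15904 = 8.3989 °C.

8.40 °C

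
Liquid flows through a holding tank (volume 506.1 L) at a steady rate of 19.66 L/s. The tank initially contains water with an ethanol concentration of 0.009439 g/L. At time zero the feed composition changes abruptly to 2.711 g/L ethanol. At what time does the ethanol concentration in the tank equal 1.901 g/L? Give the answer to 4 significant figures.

31.01 s

Transient balance on the dissolved component: V dC/dt = Q(C_in − C), so τ = V/Q = 25.7426 s.
C(t) = C_in + (C₀ − C_in) e^(−t/τ). Set C = 1.901 and solve for t:
e^(−t/τ) = (C − C_in)/(C₀ − C_in) = (1.901 − 2.711)/(0.009439 − 2.711) = 0.299827
t = −τ ln(…) = 25.7426 × 1.20455 = 31.0083 s.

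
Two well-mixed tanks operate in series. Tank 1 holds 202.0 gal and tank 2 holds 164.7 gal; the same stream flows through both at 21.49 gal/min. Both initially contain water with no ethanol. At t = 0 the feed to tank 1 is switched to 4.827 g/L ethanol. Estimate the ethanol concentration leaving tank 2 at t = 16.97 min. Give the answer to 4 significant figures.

Species balance on tank i: dCᵢ/dt = (Cᵢ₋₁ − Cᵢ)/τᵢ with τᵢ = Vᵢ/Q.
τ₁ = 202.0/21.49 = 9.39972 min; τ₂ = 164.7/21.49 = 7.66403 min.
Tank 1: C₁ = C_in(1 − e^(−t/τ₁)). Tank 2 (τ₁ ≠ τ₂): C₂ = C_in[1 − (τ₁ e^(−t/τ₁) − τ₂ e^(−t/τ₂))/(τ₁ − τ₂)].
At t = 16.97: e^(−t/τ₁) = 0.164413, e^(−t/τ₂) = 0.109237.
C₂ = 4.827·[1 − (9.39972·0.164413 − 7.66403·0.109237)/(1.73569)] = 4.827·0.591952 = 2.85735 g/L.

2.857 g/L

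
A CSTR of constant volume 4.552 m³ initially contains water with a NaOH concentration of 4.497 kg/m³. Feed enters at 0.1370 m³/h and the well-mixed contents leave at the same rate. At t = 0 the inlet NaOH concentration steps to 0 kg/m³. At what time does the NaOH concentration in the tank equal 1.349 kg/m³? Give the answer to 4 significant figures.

40.01 h

Accumulation = in − out for the solute gives V dC/dt = Q(C_in − C), so τ = V/Q = 33.2263 h.
C(t) = C_in + (C₀ − C_in) e^(−t/τ). Set C = 1.349 and solve for t:
e^(−t/τ) = (C − C_in)/(C₀ − C_in) = (1.349 − 0)/(4.497 − 0) = 0.299978
t = −τ ln(…) = 33.2263 × 1.20405 = 40.0060 h.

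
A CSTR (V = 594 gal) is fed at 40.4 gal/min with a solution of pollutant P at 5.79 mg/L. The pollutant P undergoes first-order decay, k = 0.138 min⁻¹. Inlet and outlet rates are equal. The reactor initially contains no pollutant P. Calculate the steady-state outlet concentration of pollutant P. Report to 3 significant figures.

Species balance: V dC/dt = Q C_in − Q C − k V C.
Steady state (dC/dt = 0): C_ss = Q C_in/(Q + kV) = C_in/(1 + kV/Q).
C_ss = 40.4·5.79/(40.4 + 0.138·594) = 233.92/122.37 = 1.9115 mg/L.

1.91 mg/L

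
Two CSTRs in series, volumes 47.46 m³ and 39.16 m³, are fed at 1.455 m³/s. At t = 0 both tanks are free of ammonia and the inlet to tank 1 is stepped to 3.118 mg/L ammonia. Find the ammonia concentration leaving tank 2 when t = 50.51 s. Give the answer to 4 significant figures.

Each tank obeys Vᵢ dCᵢ/dt = Q(Cᵢ₋₁ − Cᵢ), so τᵢ = Vᵢ/Q.
τ₁ = 47.46/1.455 = 32.6186 s; τ₂ = 39.16/1.455 = 26.9141 s.
Solving the cascade with C₁(0)=C₂(0)=0 gives C₂(t) = C_in[1 − (τ₁ e^(−t/τ₁) − τ₂ e^(−t/τ₂))/(τ₁ − τ₂)].
At t = 50.51: e^(−t/τ₁) = 0.212566, e^(−t/τ₂) = 0.153093.
C₂ = 3.118·[1 − (32.6186·0.212566 − 26.9141·0.153093)/(5.70447)] = 3.118·0.506837 = 1.58032 mg/L.

1.580 mg/L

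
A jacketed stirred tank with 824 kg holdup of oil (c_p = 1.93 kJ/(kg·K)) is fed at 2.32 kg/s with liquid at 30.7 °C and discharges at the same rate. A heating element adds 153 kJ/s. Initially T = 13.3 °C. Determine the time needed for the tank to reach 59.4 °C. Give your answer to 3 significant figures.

797 s

Unsteady energy balance on the tank contents: M c_p dT/dt = ṁ c_p (T_in − T) + 153.
τ = M/ṁ = 355.17 s; T_ss = T_in + Q̇/(ṁ c_p) = 64.870 °C.
T(t) = T_ss + (T₀ − T_ss) e^(−t/τ). Set T = 59.4:
e^(−t/τ) = (59.4 − 64.870)/(13.3 − 64.870) = 0.10607
t = −355.17 · ln(0.10607) = 796.88 s.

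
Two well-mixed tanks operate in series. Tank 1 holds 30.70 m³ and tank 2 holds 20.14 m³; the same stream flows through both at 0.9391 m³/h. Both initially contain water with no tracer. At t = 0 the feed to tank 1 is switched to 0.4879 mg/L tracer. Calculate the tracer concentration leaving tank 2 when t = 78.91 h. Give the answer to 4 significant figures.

Time constants: τᵢ = Vᵢ/Q for each well-mixed tank.
τ₁ = 30.70/0.9391 = 32.6909 h; τ₂ = 20.14/0.9391 = 21.4461 h.
Solving the cascade with C₁(0)=C₂(0)=0 gives C₂(t) = C_in[1 − (τ₁ e^(−t/τ₁) − τ₂ e^(−t/τ₂))/(τ₁ − τ₂)].
At t = 78.91: e^(−t/τ₁) = 0.0894725, e^(−t/τ₂) = 0.0252365.
C₂ = 0.4879·[1 − (32.6909·0.0894725 − 21.4461·0.0252365)/(11.2448)] = 0.4879·0.788017 = 0.384473 mg/L.

0.3845 mg/L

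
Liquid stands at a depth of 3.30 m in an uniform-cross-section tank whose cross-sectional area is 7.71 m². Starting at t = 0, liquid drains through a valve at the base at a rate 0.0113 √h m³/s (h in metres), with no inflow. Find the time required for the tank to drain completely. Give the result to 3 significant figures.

2480 s

With no inflow, A dh/dt = −0.0113 √h.
This is separable: 2 d(√h)/dt = −0.0113/A, so √h = √h₀ − (0.0113/(2A)) t.
Set h = 0: 2√h₀ = (0.0113/A) t_empty ⇒ t_empty = 2A√h₀/0.0113.
t_empty = 2·7.71·√3.30/0.0113 = 15.420·1.8166/0.0113 = 2478.9 s.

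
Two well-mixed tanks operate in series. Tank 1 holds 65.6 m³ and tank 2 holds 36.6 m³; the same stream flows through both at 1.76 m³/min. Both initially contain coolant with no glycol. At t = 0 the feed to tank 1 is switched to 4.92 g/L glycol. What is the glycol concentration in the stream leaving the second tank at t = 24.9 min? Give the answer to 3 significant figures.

Each tank obeys Vᵢ dCᵢ/dt = Q(Cᵢ₋₁ − Cᵢ), so τᵢ = Vᵢ/Q.
τ₁ = 65.6/1.76 = 37.273 min; τ₂ = 36.6/1.76 = 20.795 min.
Solving the cascade with C₁(0)=C₂(0)=0 gives C₂(t) = C_in[1 − (τ₁ e^(−t/τ₁) − τ₂ e^(−t/τ₂))/(τ₁ − τ₂)].
At t = 24.9: e^(−t/τ₁) = 0.51271, e^(−t/τ₂) = 0.30199.
C₂ = 4.92·[1 − (37.273·0.51271 − 20.795·0.30199)/(16.477)] = 4.92·0.22135 = 1.0890 g/L.

1.09 g/L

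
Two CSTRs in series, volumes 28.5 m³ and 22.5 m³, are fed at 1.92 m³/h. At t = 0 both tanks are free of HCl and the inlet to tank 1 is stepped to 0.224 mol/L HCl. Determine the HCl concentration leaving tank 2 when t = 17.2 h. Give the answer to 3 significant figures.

Species balance on tank i: dCᵢ/dt = (Cᵢ₋₁ − Cᵢ)/τᵢ with τᵢ = Vᵢ/Q.
τ₁ = 28.5/1.92 = 14.844 h; τ₂ = 22.5/1.92 = 11.719 h.
Tank 1: C₁ = C_in(1 − e^(−t/τ₁)). Tank 2 (τ₁ ≠ τ₂): C₂ = C_in[1 − (τ₁ e^(−t/τ₁) − τ₂ e^(−t/τ₂))/(τ₁ − τ₂)].
At t = 17.2: e^(−t/τ₁) = 0.31388, e^(−t/τ₂) = 0.23045.
C₂ = 0.224·[1 − (14.844·0.31388 − 11.719·0.23045)/(3.1250)] = 0.224·0.37324 = 0.083605 mol/L.

0.0836 mol/L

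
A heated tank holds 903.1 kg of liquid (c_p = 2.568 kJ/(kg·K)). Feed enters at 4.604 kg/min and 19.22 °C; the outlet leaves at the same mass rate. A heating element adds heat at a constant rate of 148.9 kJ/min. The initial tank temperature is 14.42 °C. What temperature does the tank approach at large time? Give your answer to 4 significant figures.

M c_p dT/dt = ṁ c_p (T_in − T) + Q̇.
At steady state dT/dt = 0 ⇒ T_ss = T_in + Q̇/(ṁ c_p) = 19.22 + 148.9/(4.604·2.568) = 31.8140 °C.

31.81 °C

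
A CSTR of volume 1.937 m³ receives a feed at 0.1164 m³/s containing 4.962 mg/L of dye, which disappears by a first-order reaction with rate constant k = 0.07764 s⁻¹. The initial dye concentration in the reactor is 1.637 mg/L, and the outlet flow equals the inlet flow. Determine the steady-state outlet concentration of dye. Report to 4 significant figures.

2.165 mg/L

Accumulation = in − out − consumed: V dC/dt = Q C_in − Q C − k V C.
At steady state: 0 = Q C_in − (Q + kV) C_ss, so C_ss = Q C_in/(Q + kV).
C_ss = 0.1164·4.962/(0.1164 + 0.07764·1.937) = 0.577577/0.266789 = 2.16492 mg/L.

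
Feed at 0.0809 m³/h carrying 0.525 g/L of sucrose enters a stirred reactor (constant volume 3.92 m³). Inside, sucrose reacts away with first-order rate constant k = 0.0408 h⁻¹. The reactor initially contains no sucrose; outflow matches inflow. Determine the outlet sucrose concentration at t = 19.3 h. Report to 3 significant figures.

0.122 g/L

Species balance: V dC/dt = Q C_in − Q C − k V C.
This is linear with rate a = Q/V + k = 0.061438 h⁻¹.
C_ss = Q C_in/(Q + kV) = 0.17635 g/L; C(t) = C_ss + (C₀ − C_ss) e^(−a t).
C(19.3) = 0.17635 + (-0.17635)·e^(−0.061438·19.3) = 0.17635 + (-0.17635)·0.30552 = 0.12248 g/L.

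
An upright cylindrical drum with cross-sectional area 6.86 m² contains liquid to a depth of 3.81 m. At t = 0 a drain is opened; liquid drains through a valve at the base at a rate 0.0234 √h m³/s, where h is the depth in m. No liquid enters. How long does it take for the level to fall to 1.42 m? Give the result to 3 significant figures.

Volume balance on the tank: A dh/dt = −0.0234 √h.
Separate and integrate: 2(√h − √h₀) = −(0.0234/A) t.
t = 2A(√h₀ − √h)/0.0234 = 2·6.86·(√3.81 − √1.42)/0.0234
  = 13.720 × (1.9519 − 1.1916) / 0.0234 = 445.77 s.

446 s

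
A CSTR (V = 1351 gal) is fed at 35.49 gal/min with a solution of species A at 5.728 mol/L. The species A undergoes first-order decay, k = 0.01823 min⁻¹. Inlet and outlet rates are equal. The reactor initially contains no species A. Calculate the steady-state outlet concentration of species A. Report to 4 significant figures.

Accumulation = in − out − consumed: V dC/dt = Q C_in − Q C − k V C.
At steady state: 0 = Q C_in − (Q + kV) C_ss, so C_ss = Q C_in/(Q + kV).
C_ss = 35.49·5.728/(35.49 + 0.01823·1351) = 203.287/60.1187 = 3.38142 mol/L.

3.381 mol/L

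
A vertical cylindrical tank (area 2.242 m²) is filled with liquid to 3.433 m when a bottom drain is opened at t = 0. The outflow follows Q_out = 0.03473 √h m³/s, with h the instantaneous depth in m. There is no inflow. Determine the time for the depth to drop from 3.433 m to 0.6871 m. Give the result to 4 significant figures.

Unsteady balance on liquid volume: A dh/dt = −0.03473 √h.
∫ h^(−1/2) dh = −(0.03473/A) ∫ dt, giving 2√h = 2√h₀ − (0.03473/A) t.
t = 2A(√h₀ − √h)/0.03473 = 2·2.242·(√3.433 − √0.6871)/0.03473
  = 4.48400 × (1.85284 − 0.828915) / 0.03473 = 132.199 s.

132.2 s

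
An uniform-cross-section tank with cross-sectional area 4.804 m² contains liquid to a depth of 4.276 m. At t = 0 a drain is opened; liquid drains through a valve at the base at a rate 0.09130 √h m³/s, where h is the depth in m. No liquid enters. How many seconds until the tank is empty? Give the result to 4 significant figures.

With no inflow, A dh/dt = −0.09130 √h.
∫ h^(−1/2) dh = −(0.09130/A) ∫ dt, giving 2√h = 2√h₀ − (0.09130/A) t.
Set h = 0: 2√h₀ = (0.09130/A) t_empty ⇒ t_empty = 2A√h₀/0.09130.
t_empty = 2·4.804·√4.276/0.09130 = 9.60800·2.06785/0.09130 = 217.611 s.

217.6 s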